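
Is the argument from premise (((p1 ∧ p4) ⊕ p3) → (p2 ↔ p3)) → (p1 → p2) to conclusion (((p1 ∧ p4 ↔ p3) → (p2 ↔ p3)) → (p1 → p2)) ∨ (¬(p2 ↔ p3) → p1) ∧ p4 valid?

no

p1 | p2 | p3 | p4 || φ | ψ
1  | 1  | 1  | 1  || 1 | 1
1  | 1  | 1  | 0  || 1 | 1
1  | 1  | 0  | 1  || 1 | 1
1  | 1  | 0  | 0  || 1 | 1
1  | 0  | 1  | 1  || 0 | 1
1  | 0  | 1  | 0  || 1 | 0
1  | 0  | 0  | 1  || 0 | 1
1  | 0  | 0  | 0  || 0 | 0
0  | 1  | 1  | 1  || 1 | 1
0  | 1  | 1  | 0  || 1 | 1
0  | 1  | 0  | 1  || 1 | 1
0  | 1  | 0  | 0  || 1 | 1
0  | 0  | 1  | 1  || 1 | 1
0  | 0  | 1  | 0  || 1 | 1
0  | 0  | 0  | 1  || 1 | 1
0  | 0  | 0  | 0  || 1 | 1
At p1=1, p2=0, p3=1, p4=0 we have φ true but ψ false, so φ does not entail ψ.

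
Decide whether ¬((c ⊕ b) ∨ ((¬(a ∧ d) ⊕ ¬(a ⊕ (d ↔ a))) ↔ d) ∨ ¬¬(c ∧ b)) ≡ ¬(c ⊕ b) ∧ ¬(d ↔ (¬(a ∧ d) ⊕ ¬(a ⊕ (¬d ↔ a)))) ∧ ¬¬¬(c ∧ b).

not equivalent

a  b  c  d  |  φ  ψ
1  1  1  1  |  0  0
1  1  1  0  |  0  0
1  1  0  1  |  0  0
1  1  0  0  |  0  0
1  0  1  1  |  0  0
1  0  1  0  |  0  0
1  0  0  1  |  0  1
1  0  0  0  |  1  0
0  1  1  1  |  0  0
0  1  1  0  |  0  0
0  1  0  1  |  0  0
0  1  0  0  |  0  0
0  0  1  1  |  0  0
0  0  1  0  |  0  0
0  0  0  1  |  1  0
0  0  0  0  |  1  0
The columns differ at a=1, b=0, c=0, d=1 (φ=0, ψ=1), so they are not equivalent.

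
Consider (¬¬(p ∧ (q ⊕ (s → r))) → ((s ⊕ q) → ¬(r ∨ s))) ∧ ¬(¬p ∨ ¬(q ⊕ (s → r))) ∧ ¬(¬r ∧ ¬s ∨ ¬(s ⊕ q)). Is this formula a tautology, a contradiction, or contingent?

contradiction

p  q  r  s  |  φ
T  T  T  T  |  F
T  T  T  F  |  F
T  T  F  T  |  F
T  T  F  F  |  F
T  F  T  T  |  F
T  F  T  F  |  F
T  F  F  T  |  F
T  F  F  F  |  F
F  T  T  T  |  F
F  T  T  F  |  F
F  T  F  T  |  F
F  T  F  F  |  F
F  F  T  T  |  F
F  F  T  F  |  F
F  F  F  T  |  F
F  F  F  F  |  F
Every row is F, so the formula is a contradiction.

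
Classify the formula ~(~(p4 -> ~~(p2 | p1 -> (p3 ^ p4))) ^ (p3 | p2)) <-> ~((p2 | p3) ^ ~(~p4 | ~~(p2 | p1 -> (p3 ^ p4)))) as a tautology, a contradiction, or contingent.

tautology

p1 | p2 | p3 | p4 | φ
-- | -- | -- | -- | -
T  | T  | T  | T  | T
T  | T  | T  | F  | T
T  | T  | F  | T  | T
T  | T  | F  | F  | T
T  | F  | T  | T  | T
T  | F  | T  | F  | T
T  | F  | F  | T  | T
T  | F  | F  | F  | T
F  | T  | T  | T  | T
F  | T  | T  | F  | T
F  | T  | F  | T  | T
F  | T  | F  | F  | T
F  | F  | T  | T  | T
F  | F  | T  | F  | T
F  | F  | F  | T  | T
F  | F  | F  | F  | T
Every row is T, so the formula is a tautology.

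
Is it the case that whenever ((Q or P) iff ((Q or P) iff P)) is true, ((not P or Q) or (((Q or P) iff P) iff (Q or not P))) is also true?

no

P | Q | φ | ψ
- | - | - | -
0 | 0 | 0 | 1
0 | 1 | 0 | 1
1 | 0 | 1 | 0
1 | 1 | 1 | 1
At P=1, Q=0 we have φ true but ψ false, so φ does not entail ψ.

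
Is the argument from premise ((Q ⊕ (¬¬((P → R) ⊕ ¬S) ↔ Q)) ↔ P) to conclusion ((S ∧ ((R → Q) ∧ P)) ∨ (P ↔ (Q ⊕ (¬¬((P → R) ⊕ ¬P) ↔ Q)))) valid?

P | Q | R | S | φ | ψ
- | - | - | - | - | -
1 | 1 | 1 | 1 | 0 | 1
1 | 1 | 1 | 0 | 1 | 0
1 | 1 | 0 | 1 | 1 | 1
1 | 1 | 0 | 0 | 0 | 1
1 | 0 | 1 | 1 | 0 | 0
1 | 0 | 1 | 0 | 1 | 0
1 | 0 | 0 | 1 | 1 | 1
1 | 0 | 0 | 0 | 0 | 1
0 | 1 | 1 | 1 | 1 | 0
0 | 1 | 1 | 0 | 0 | 0
0 | 1 | 0 | 1 | 1 | 0
0 | 1 | 0 | 0 | 0 | 0
0 | 0 | 1 | 1 | 1 | 0
0 | 0 | 1 | 0 | 0 | 0
0 | 0 | 0 | 1 | 1 | 0
0 | 0 | 0 | 0 | 0 | 0
At P=1, Q=1, R=1, S=0 we have φ true but ψ false, so φ does not entail ψ.

no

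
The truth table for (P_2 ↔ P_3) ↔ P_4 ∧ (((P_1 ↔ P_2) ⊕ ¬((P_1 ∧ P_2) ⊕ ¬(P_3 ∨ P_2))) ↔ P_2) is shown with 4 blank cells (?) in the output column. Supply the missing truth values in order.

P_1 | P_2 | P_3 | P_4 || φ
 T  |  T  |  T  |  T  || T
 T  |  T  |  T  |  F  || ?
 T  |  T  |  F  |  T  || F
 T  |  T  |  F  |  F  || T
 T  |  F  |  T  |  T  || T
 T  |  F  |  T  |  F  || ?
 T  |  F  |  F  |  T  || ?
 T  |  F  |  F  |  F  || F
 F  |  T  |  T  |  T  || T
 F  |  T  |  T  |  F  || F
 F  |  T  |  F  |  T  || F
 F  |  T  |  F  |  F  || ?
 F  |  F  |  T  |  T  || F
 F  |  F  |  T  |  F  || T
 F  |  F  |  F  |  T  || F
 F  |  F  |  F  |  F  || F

F, T, T, T

Row P_1=T, P_2=T, P_3=T, P_4=F: (P_2 ↔ P_3) = T, (P_4 ∧ (((P_1 ↔ P_2) ⊕ ¬((P_1 ∧ P_2) ⊕ ¬(P_3 ∨ P_2))) ↔ P_2)) = F, so the formula = F.
Row P_1=T, P_2=F, P_3=T, P_4=F: (P_2 ↔ P_3) = F, (P_4 ∧ (((P_1 ↔ P_2) ⊕ ¬((P_1 ∧ P_2) ⊕ ¬(P_3 ∨ P_2))) ↔ P_2)) = F, so the formula = T.
Row P_1=T, P_2=F, P_3=F, P_4=T: (P_2 ↔ P_3) = T, (P_4 ∧ (((P_1 ↔ P_2) ⊕ ¬((P_1 ∧ P_2) ⊕ ¬(P_3 ∨ P_2))) ↔ P_2)) = T, so the formula = T.
Row P_1=F, P_2=T, P_3=F, P_4=F: (P_2 ↔ P_3) = F, (P_4 ∧ (((P_1 ↔ P_2) ⊕ ¬((P_1 ∧ P_2) ⊕ ¬(P_3 ∨ P_2))) ↔ P_2)) = F, so the formula = T.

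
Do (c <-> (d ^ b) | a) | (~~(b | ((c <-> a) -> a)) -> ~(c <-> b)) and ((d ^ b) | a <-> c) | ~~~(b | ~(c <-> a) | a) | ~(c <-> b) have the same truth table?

equivalent

a | b | c | d | φ | ψ
- | - | - | - | - | -
0 | 0 | 0 | 0 | 1 | 1
0 | 0 | 0 | 1 | 1 | 1
0 | 0 | 1 | 0 | 1 | 1
0 | 0 | 1 | 1 | 1 | 1
0 | 1 | 0 | 0 | 1 | 1
0 | 1 | 0 | 1 | 1 | 1
0 | 1 | 1 | 0 | 1 | 1
0 | 1 | 1 | 1 | 0 | 0
1 | 0 | 0 | 0 | 0 | 0
1 | 0 | 0 | 1 | 0 | 0
1 | 0 | 1 | 0 | 1 | 1
1 | 0 | 1 | 1 | 1 | 1
1 | 1 | 0 | 0 | 1 | 1
1 | 1 | 0 | 1 | 1 | 1
1 | 1 | 1 | 0 | 1 | 1
1 | 1 | 1 | 1 | 1 | 1
The columns for φ and ψ agree on every row, so they are logically equivalent.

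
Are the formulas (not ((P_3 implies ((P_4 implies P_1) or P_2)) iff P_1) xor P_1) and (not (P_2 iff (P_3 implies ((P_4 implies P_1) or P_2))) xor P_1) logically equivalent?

not equivalent

P_1  P_2  P_3  P_4  |  φ  ψ
 F    F    F    F   |  T  T
 F    F    F    T   |  T  T
 F    F    T    F   |  T  T
 F    F    T    T   |  F  F
 F    T    F    F   |  T  F
 F    T    F    T   |  T  F
 F    T    T    F   |  T  F
 F    T    T    T   |  T  F
 T    F    F    F   |  T  F
 T    F    F    T   |  T  F
 T    F    T    F   |  T  F
 T    F    T    T   |  T  F
 T    T    F    F   |  T  T
 T    T    F    T   |  T  T
 T    T    T    F   |  T  T
 T    T    T    T   |  T  T
The columns differ at P_1=F, P_2=T, P_3=F, P_4=F (φ=T, ψ=F), so they are not equivalent.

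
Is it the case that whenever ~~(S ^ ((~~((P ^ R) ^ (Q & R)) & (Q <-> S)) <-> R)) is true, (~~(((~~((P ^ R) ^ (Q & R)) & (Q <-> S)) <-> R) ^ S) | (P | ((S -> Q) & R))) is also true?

P | Q | R | S | φ | ψ
- | - | - | - | - | -
F | F | F | F | T | T
F | F | F | T | F | F
F | F | T | F | T | T
F | F | T | T | T | T
F | T | F | F | T | T
F | T | F | T | F | F
F | T | T | F | F | T
F | T | T | T | T | T
T | F | F | F | F | T
T | F | F | T | F | T
T | F | T | F | F | T
T | F | T | T | T | T
T | T | F | F | T | T
T | T | F | T | T | T
T | T | T | F | F | T
T | T | T | T | F | T
In every row where φ is true, ψ is also true, so φ ⊨ ψ.

yes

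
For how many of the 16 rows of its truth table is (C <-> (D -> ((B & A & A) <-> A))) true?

8

A | B | C | D || (B & A & A) | ((B & A & A) <-> A) | (D -> ((B & A & A) <-> A)) | φ
T | T | T | T ||      T      |          T          |             T              | T
T | T | T | F ||      T      |          T          |             T              | T
T | T | F | T ||      T      |          T          |             T              | F
T | T | F | F ||      T      |          T          |             T              | F
T | F | T | T ||      F      |          F          |             F              | F
T | F | T | F ||      F      |          F          |             T              | T
T | F | F | T ||      F      |          F          |             F              | T
T | F | F | F ||      F      |          F          |             T              | F
F | T | T | T ||      F      |          T          |             T              | T
F | T | T | F ||      F      |          T          |             T              | T
F | T | F | T ||      F      |          T          |             T              | F
F | T | F | F ||      F      |          T          |             T              | F
F | F | T | T ||      F      |          T          |             T              | T
F | F | T | F ||      F      |          T          |             T              | T
F | F | F | T ||      F      |          T          |             T              | F
F | F | F | F ||      F      |          T          |             T              | F
The formula is true on 8 of the 16 rows.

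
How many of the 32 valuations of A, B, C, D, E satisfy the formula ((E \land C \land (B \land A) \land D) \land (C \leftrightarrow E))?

A  B  C  D  E  |  φ
1  1  1  1  1  |  1
1  1  1  1  0  |  0
1  1  1  0  1  |  0
1  1  1  0  0  |  0
1  1  0  1  1  |  0
1  1  0  1  0  |  0
1  1  0  0  1  |  0
1  1  0  0  0  |  0
1  0  1  1  1  |  0
1  0  1  1  0  |  0
1  0  1  0  1  |  0
1  0  1  0  0  |  0
1  0  0  1  1  |  0
1  0  0  1  0  |  0
1  0  0  0  1  |  0
1  0  0  0  0  |  0
0  1  1  1  1  |  0
0  1  1  1  0  |  0
0  1  1  0  1  |  0
0  1  1  0  0  |  0
0  1  0  1  1  |  0
0  1  0  1  0  |  0
0  1  0  0  1  |  0
0  1  0  0  0  |  0
0  0  1  1  1  |  0
0  0  1  1  0  |  0
0  0  1  0  1  |  0
0  0  1  0  0  |  0
0  0  0  1  1  |  0
0  0  0  1  0  |  0
0  0  0  0  1  |  0
0  0  0  0  0  |  0
The formula is true on 1 of the 32 rows.

1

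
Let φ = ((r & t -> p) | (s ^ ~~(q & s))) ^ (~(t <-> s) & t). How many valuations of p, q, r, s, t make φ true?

25

  p   |   q   |   r   |   s   |   t   |   φ  
----- | ----- | ----- | ----- | ----- | -----
False | False | False | False | False |  True
False | False | False | False |  True | False
False | False | False |  True | False |  True
False | False | False |  True |  True |  True
False | False |  True | False | False |  True
False | False |  True | False |  True |  True
False | False |  True |  True | False |  True
False | False |  True |  True |  True |  True
False |  True | False | False | False |  True
False |  True | False | False |  True | False
False |  True | False |  True | False |  True
False |  True | False |  True |  True |  True
False |  True |  True | False | False |  True
False |  True |  True | False |  True |  True
False |  True |  True |  True | False |  True
False |  True |  True |  True |  True | False
 True | False | False | False | False |  True
 True | False | False | False |  True | False
 True | False | False |  True | False |  True
 True | False | False |  True |  True |  True
 True | False |  True | False | False |  True
 True | False |  True | False |  True | False
 True | False |  True |  True | False |  True
 True | False |  True |  True |  True |  True
 True |  True | False | False | False |  True
 True |  True | False | False |  True | False
 True |  True | False |  True | False |  True
 True |  True | False |  True |  True |  True
 True |  True |  True | False | False |  True
 True |  True |  True | False |  True | False
 True |  True |  True |  True | False |  True
 True |  True |  True |  True |  True |  True
The formula is true on 25 of the 32 rows.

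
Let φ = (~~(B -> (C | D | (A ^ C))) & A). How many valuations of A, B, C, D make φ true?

8

A  B  C  D     (A ^ C)  (C | D | (A ^ C))  (B -> (C | D | (A ^ C)))  ~(B -> (C | D | (A ^ C)))  ~~(B -> (C | D | (A ^ C)))  φ
F  F  F  F        F             F                     T                          F                          T               F
F  F  F  T        F             T                     T                          F                          T               F
F  F  T  F        T             T                     T                          F                          T               F
F  F  T  T        T             T                     T                          F                          T               F
F  T  F  F        F             F                     F                          T                          F               F
F  T  F  T        F             T                     T                          F                          T               F
F  T  T  F        T             T                     T                          F                          T               F
F  T  T  T        T             T                     T                          F                          T               F
T  F  F  F        T             T                     T                          F                          T               T
T  F  F  T        T             T                     T                          F                          T               T
T  F  T  F        F             T                     T                          F                          T               T
T  F  T  T        F             T                     T                          F                          T               T
T  T  F  F        T             T                     T                          F                          T               T
T  T  F  T        T             T                     T                          F                          T               T
T  T  T  F        F             T                     T                          F                          T               T
T  T  T  T        F             T                     T                          F                          T               T
The formula is true on 8 of the 16 rows.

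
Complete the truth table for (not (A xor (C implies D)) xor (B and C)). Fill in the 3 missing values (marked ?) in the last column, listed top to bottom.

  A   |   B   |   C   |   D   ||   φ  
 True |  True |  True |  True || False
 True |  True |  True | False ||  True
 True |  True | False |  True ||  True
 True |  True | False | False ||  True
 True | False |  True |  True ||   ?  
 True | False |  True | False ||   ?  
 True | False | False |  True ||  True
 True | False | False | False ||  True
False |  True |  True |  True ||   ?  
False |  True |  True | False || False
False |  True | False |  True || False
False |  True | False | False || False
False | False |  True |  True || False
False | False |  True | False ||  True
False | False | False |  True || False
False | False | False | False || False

True, False, True

Row A=True, B=False, C=True, D=True: not (A xor (C implies D)) = True, (B and C) = False, so the formula = True.
Row A=True, B=False, C=True, D=False: not (A xor (C implies D)) = False, (B and C) = False, so the formula = False.
Row A=False, B=True, C=True, D=True: not (A xor (C implies D)) = False, (B and C) = True, so the formula = True.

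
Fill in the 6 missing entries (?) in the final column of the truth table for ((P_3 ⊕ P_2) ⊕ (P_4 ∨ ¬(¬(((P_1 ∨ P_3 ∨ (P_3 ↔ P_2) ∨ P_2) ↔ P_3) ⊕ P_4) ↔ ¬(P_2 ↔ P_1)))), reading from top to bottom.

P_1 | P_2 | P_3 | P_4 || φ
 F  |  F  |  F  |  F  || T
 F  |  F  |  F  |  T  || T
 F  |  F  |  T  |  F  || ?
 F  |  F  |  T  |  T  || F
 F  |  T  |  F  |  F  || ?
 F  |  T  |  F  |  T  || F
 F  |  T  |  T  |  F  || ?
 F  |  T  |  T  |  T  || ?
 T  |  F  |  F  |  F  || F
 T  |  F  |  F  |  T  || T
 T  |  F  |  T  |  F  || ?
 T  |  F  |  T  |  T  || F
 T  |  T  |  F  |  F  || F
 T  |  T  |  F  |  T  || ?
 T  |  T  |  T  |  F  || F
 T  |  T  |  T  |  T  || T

T, T, T, T, F, F

Row P_1=F, P_2=F, P_3=T, P_4=F: (P_3 ⊕ P_2) = T, (P_4 ∨ ¬(¬(((P_1 ∨ P_3 ∨ (P_3 ↔ P_2) ∨ P_2) ↔ P_3) ⊕ P_4) ↔ ¬(P_2 ↔ P_1))) = F, so the formula = T.
Row P_1=F, P_2=T, P_3=F, P_4=F: (P_3 ⊕ P_2) = T, (P_4 ∨ ¬(¬(((P_1 ∨ P_3 ∨ (P_3 ↔ P_2) ∨ P_2) ↔ P_3) ⊕ P_4) ↔ ¬(P_2 ↔ P_1))) = F, so the formula = T.
Row P_1=F, P_2=T, P_3=T, P_4=F: (P_3 ⊕ P_2) = F, (P_4 ∨ ¬(¬(((P_1 ∨ P_3 ∨ (P_3 ↔ P_2) ∨ P_2) ↔ P_3) ⊕ P_4) ↔ ¬(P_2 ↔ P_1))) = T, so the formula = T.
Row P_1=F, P_2=T, P_3=T, P_4=T: (P_3 ⊕ P_2) = F, (P_4 ∨ ¬(¬(((P_1 ∨ P_3 ∨ (P_3 ↔ P_2) ∨ P_2) ↔ P_3) ⊕ P_4) ↔ ¬(P_2 ↔ P_1))) = T, so the formula = T.
Row P_1=T, P_2=F, P_3=T, P_4=F: (P_3 ⊕ P_2) = T, (P_4 ∨ ¬(¬(((P_1 ∨ P_3 ∨ (P_3 ↔ P_2) ∨ P_2) ↔ P_3) ⊕ P_4) ↔ ¬(P_2 ↔ P_1))) = T, so the formula = F.
Row P_1=T, P_2=T, P_3=F, P_4=T: (P_3 ⊕ P_2) = T, (P_4 ∨ ¬(¬(((P_1 ∨ P_3 ∨ (P_3 ↔ P_2) ∨ P_2) ↔ P_3) ⊕ P_4) ↔ ¬(P_2 ↔ P_1))) = T, so the formula = F.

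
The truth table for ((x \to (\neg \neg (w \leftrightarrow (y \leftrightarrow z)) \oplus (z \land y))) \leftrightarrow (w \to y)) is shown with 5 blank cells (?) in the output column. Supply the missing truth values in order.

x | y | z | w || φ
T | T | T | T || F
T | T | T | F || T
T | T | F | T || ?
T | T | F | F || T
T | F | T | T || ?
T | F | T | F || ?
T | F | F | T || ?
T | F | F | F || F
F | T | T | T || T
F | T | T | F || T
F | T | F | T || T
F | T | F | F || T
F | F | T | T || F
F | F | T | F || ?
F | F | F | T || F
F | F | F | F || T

F, T, T, F, T

Row x=T, y=T, z=F, w=T: (x \to (\neg \neg (w \leftrightarrow (y \leftrightarrow z)) \oplus (z \land y))) = F, (w \to y) = T, so the formula = F.
Row x=T, y=F, z=T, w=T: (x \to (\neg \neg (w \leftrightarrow (y \leftrightarrow z)) \oplus (z \land y))) = F, (w \to y) = F, so the formula = T.
Row x=T, y=F, z=T, w=F: (x \to (\neg \neg (w \leftrightarrow (y \leftrightarrow z)) \oplus (z \land y))) = T, (w \to y) = T, so the formula = T.
Row x=T, y=F, z=F, w=T: (x \to (\neg \neg (w \leftrightarrow (y \leftrightarrow z)) \oplus (z \land y))) = T, (w \to y) = F, so the formula = F.
Row x=F, y=F, z=T, w=F: (x \to (\neg \neg (w \leftrightarrow (y \leftrightarrow z)) \oplus (z \land y))) = T, (w \to y) = T, so the formula = T.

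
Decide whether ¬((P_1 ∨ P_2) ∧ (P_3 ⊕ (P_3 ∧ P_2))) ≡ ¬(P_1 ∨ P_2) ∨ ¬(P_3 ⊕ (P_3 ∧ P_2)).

equivalent

P_1  P_2  P_3  |  φ  ψ
 F    F    F   |  T  T
 F    F    T   |  T  T
 F    T    F   |  T  T
 F    T    T   |  T  T
 T    F    F   |  T  T
 T    F    T   |  F  F
 T    T    F   |  T  T
 T    T    T   |  T  T
The columns for φ and ψ agree on every row, so they are logically equivalent.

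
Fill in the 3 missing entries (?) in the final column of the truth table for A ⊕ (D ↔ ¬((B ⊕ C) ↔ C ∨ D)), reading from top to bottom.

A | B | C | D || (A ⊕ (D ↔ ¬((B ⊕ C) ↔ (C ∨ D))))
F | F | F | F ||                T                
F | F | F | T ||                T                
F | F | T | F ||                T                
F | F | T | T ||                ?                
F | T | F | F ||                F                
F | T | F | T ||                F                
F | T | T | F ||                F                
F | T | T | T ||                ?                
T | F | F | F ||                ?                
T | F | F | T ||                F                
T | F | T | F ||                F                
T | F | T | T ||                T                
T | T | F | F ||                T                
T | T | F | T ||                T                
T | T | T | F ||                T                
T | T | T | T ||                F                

Row A=F, B=F, C=T, D=T: (D ↔ ¬((B ⊕ C) ↔ C ∨ D)) = F, so (A ⊕ (D ↔ ¬((B ⊕ C) ↔ (C ∨ D)))) = F.
Row A=F, B=T, C=T, D=T: (D ↔ ¬((B ⊕ C) ↔ C ∨ D)) = T, so (A ⊕ (D ↔ ¬((B ⊕ C) ↔ (C ∨ D)))) = T.
Row A=T, B=F, C=F, D=F: (D ↔ ¬((B ⊕ C) ↔ C ∨ D)) = T, so (A ⊕ (D ↔ ¬((B ⊕ C) ↔ (C ∨ D)))) = F.

F, T, F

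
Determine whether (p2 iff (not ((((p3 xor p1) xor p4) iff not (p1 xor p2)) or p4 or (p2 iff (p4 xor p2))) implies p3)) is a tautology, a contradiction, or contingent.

contingent

p1 | p2 | p3 | p4 || (p3 xor p1) | ((p3 xor p1) xor p4) | (p1 xor p2) | not (p1 xor p2) | (p4 xor p2) | (p2 iff (p4 xor p2)) | φ
1  | 1  | 1  | 1  ||      0      |          1           |      0      |        1        |      0      |          0           | 1
1  | 1  | 1  | 0  ||      0      |          0           |      0      |        1        |      1      |          1           | 1
1  | 1  | 0  | 1  ||      1      |          0           |      0      |        1        |      0      |          0           | 1
1  | 1  | 0  | 0  ||      1      |          1           |      0      |        1        |      1      |          1           | 1
1  | 0  | 1  | 1  ||      0      |          1           |      1      |        0        |      1      |          0           | 0
1  | 0  | 1  | 0  ||      0      |          0           |      1      |        0        |      0      |          1           | 0
1  | 0  | 0  | 1  ||      1      |          0           |      1      |        0        |      1      |          0           | 0
1  | 0  | 0  | 0  ||      1      |          1           |      1      |        0        |      0      |          1           | 0
0  | 1  | 1  | 1  ||      1      |          0           |      1      |        0        |      0      |          0           | 1
0  | 1  | 1  | 0  ||      1      |          1           |      1      |        0        |      1      |          1           | 1
0  | 1  | 0  | 1  ||      0      |          1           |      1      |        0        |      0      |          0           | 1
0  | 1  | 0  | 0  ||      0      |          0           |      1      |        0        |      1      |          1           | 1
0  | 0  | 1  | 1  ||      1      |          0           |      0      |        1        |      1      |          0           | 0
0  | 0  | 1  | 0  ||      1      |          1           |      0      |        1        |      0      |          1           | 0
0  | 0  | 0  | 1  ||      0      |          1           |      0      |        1        |      1      |          0           | 0
0  | 0  | 0  | 0  ||      0      |          0           |      0      |        1        |      0      |          1           | 0
8 of 16 rows are 1, so the formula is contingent.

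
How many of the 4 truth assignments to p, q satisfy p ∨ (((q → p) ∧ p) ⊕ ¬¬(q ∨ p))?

p | q | (q → p) | ((q → p) ∧ p) | (q ∨ p) | ¬(q ∨ p) | ¬¬(q ∨ p) | (((q → p) ∧ p) ⊕ ¬¬(q ∨ p)) | φ
- | - | ------- | ------------- | ------- | -------- | --------- | --------------------------- | -
1 | 1 |    1    |       1       |    1    |    0     |     1     |              0              | 1
1 | 0 |    1    |       1       |    1    |    0     |     1     |              0              | 1
0 | 1 |    0    |       0       |    1    |    0     |     1     |              1              | 1
0 | 0 |    1    |       0       |    0    |    1     |     0     |              0              | 0
The formula is true on 3 of the 4 rows.

3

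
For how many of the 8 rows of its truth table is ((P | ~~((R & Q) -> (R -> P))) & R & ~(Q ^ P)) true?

2

P | Q | R || φ
1 | 1 | 1 || 1
1 | 1 | 0 || 0
1 | 0 | 1 || 0
1 | 0 | 0 || 0
0 | 1 | 1 || 0
0 | 1 | 0 || 0
0 | 0 | 1 || 1
0 | 0 | 0 || 0
The formula is true on 2 of the 8 rows.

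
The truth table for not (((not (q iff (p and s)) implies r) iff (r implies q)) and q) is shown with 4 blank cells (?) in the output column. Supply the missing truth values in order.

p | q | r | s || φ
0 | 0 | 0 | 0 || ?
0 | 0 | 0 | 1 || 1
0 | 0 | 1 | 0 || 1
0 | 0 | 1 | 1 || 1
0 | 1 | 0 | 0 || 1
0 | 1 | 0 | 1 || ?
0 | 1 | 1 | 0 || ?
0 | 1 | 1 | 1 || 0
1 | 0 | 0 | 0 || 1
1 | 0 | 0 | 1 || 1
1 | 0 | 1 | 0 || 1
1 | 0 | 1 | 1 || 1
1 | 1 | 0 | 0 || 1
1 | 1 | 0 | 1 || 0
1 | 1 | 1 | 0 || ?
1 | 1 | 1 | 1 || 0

1, 1, 0, 0

Row p=0, q=0, r=0, s=0: ((not (q iff (p and s)) implies r) iff (r implies q)) = 1, (((not (q iff (p and s)) implies r) iff (r implies q)) and q) = 0, so the formula = 1.
Row p=0, q=1, r=0, s=1: ((not (q iff (p and s)) implies r) iff (r implies q)) = 0, (((not (q iff (p and s)) implies r) iff (r implies q)) and q) = 0, so the formula = 1.
Row p=0, q=1, r=1, s=0: ((not (q iff (p and s)) implies r) iff (r implies q)) = 1, (((not (q iff (p and s)) implies r) iff (r implies q)) and q) = 1, so the formula = 0.
Row p=1, q=1, r=1, s=0: ((not (q iff (p and s)) implies r) iff (r implies q)) = 1, (((not (q iff (p and s)) implies r) iff (r implies q)) and q) = 1, so the formula = 0.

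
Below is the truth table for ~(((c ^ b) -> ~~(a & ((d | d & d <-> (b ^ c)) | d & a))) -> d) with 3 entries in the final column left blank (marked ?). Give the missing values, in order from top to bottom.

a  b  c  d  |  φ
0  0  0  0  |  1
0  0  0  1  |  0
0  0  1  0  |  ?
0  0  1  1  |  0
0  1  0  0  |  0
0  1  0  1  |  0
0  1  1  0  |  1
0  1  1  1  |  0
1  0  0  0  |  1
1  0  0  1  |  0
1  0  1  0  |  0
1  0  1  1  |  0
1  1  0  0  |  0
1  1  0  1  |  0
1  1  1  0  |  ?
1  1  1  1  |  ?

0, 1, 0

Row a=0, b=0, c=1, d=0: ((c ^ b) -> ~~(a & ((d | d & d <-> (b ^ c)) | d & a))) = 0, (((c ^ b) -> ~~(a & ((d | d & d <-> (b ^ c)) | d & a))) -> d) = 1, so the formula = 0.
Row a=1, b=1, c=1, d=0: ((c ^ b) -> ~~(a & ((d | d & d <-> (b ^ c)) | d & a))) = 1, (((c ^ b) -> ~~(a & ((d | d & d <-> (b ^ c)) | d & a))) -> d) = 0, so the formula = 1.
Row a=1, b=1, c=1, d=1: ((c ^ b) -> ~~(a & ((d | d & d <-> (b ^ c)) | d & a))) = 1, (((c ^ b) -> ~~(a & ((d | d & d <-> (b ^ c)) | d & a))) -> d) = 1, so the formula = 0.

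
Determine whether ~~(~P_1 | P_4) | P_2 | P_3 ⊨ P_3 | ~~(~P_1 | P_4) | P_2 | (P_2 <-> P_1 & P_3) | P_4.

 P_1    P_2    P_3    P_4   |    φ      ψ  
False  False  False  False  |   True   True
False  False  False   True  |   True   True
False  False   True  False  |   True   True
False  False   True   True  |   True   True
False   True  False  False  |   True   True
False   True  False   True  |   True   True
False   True   True  False  |   True   True
False   True   True   True  |   True   True
 True  False  False  False  |  False   True
 True  False  False   True  |   True   True
 True  False   True  False  |   True   True
 True  False   True   True  |   True   True
 True   True  False  False  |   True   True
 True   True  False   True  |   True   True
 True   True   True  False  |   True   True
 True   True   True   True  |   True   True
In every row where φ is true, ψ is also true, so φ ⊨ ψ.

yes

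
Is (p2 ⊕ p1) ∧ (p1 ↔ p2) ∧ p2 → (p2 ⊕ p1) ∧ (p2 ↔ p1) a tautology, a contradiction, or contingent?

p1  p2  |  φ
1   1   |  1
1   0   |  1
0   1   |  1
0   0   |  1
Every row is 1, so the formula is a tautology.

tautology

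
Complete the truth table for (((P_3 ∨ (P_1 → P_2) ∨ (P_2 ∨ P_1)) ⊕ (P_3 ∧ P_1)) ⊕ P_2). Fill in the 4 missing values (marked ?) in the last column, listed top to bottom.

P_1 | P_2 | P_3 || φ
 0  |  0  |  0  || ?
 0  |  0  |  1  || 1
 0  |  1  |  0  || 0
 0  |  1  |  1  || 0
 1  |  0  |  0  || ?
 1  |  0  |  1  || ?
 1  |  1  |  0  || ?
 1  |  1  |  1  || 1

1, 1, 0, 0

Row P_1=0, P_2=0, P_3=0: ((P_3 ∨ (P_1 → P_2) ∨ (P_2 ∨ P_1)) ⊕ (P_3 ∧ P_1)) = 1, so the formula = 1.
Row P_1=1, P_2=0, P_3=0: ((P_3 ∨ (P_1 → P_2) ∨ (P_2 ∨ P_1)) ⊕ (P_3 ∧ P_1)) = 1, so the formula = 1.
Row P_1=1, P_2=0, P_3=1: ((P_3 ∨ (P_1 → P_2) ∨ (P_2 ∨ P_1)) ⊕ (P_3 ∧ P_1)) = 0, so the formula = 0.
Row P_1=1, P_2=1, P_3=0: ((P_3 ∨ (P_1 → P_2) ∨ (P_2 ∨ P_1)) ⊕ (P_3 ∧ P_1)) = 1, so the formula = 0.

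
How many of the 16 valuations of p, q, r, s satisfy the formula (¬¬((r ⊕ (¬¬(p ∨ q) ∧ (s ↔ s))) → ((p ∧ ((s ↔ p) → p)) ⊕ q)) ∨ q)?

14

p  q  r  s  |  φ
1  1  1  1  |  1
1  1  1  0  |  1
1  1  0  1  |  1
1  1  0  0  |  1
1  0  1  1  |  1
1  0  1  0  |  1
1  0  0  1  |  1
1  0  0  0  |  1
0  1  1  1  |  1
0  1  1  0  |  1
0  1  0  1  |  1
0  1  0  0  |  1
0  0  1  1  |  0
0  0  1  0  |  0
0  0  0  1  |  1
0  0  0  0  |  1
The formula is true on 14 of the 16 rows.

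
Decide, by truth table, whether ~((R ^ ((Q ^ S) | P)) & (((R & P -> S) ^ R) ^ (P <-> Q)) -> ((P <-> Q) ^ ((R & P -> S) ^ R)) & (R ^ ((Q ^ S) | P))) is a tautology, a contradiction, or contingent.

contradiction

P | Q | R | S || φ
T | T | T | T || F
T | T | T | F || F
T | T | F | T || F
T | T | F | F || F
T | F | T | T || F
T | F | T | F || F
T | F | F | T || F
T | F | F | F || F
F | T | T | T || F
F | T | T | F || F
F | T | F | T || F
F | T | F | F || F
F | F | T | T || F
F | F | T | F || F
F | F | F | T || F
F | F | F | F || F
Every row is F, so the formula is a contradiction.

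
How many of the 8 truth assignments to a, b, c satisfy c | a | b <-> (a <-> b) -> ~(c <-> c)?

5

a | b | c || φ
F | F | F || T
F | F | T || F
F | T | F || T
F | T | T || T
T | F | F || T
T | F | T || T
T | T | F || F
T | T | T || F
The formula is true on 5 of the 8 rows.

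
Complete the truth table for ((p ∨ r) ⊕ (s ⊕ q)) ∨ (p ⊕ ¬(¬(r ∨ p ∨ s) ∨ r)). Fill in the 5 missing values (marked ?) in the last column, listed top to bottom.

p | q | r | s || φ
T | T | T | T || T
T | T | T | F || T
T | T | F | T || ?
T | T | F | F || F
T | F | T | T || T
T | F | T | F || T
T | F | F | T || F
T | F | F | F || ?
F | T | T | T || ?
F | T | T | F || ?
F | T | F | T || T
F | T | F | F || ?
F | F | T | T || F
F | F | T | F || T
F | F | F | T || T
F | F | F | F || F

T, T, T, F, T

Row p=T, q=T, r=F, s=T: ((p ∨ r) ⊕ (s ⊕ q)) = T, (p ⊕ ¬(¬(r ∨ p ∨ s) ∨ r)) = F, so the formula = T.
Row p=T, q=F, r=F, s=F: ((p ∨ r) ⊕ (s ⊕ q)) = T, (p ⊕ ¬(¬(r ∨ p ∨ s) ∨ r)) = F, so the formula = T.
Row p=F, q=T, r=T, s=T: ((p ∨ r) ⊕ (s ⊕ q)) = T, (p ⊕ ¬(¬(r ∨ p ∨ s) ∨ r)) = F, so the formula = T.
Row p=F, q=T, r=T, s=F: ((p ∨ r) ⊕ (s ⊕ q)) = F, (p ⊕ ¬(¬(r ∨ p ∨ s) ∨ r)) = F, so the formula = F.
Row p=F, q=T, r=F, s=F: ((p ∨ r) ⊕ (s ⊕ q)) = T, (p ⊕ ¬(¬(r ∨ p ∨ s) ∨ r)) = F, so the formula = T.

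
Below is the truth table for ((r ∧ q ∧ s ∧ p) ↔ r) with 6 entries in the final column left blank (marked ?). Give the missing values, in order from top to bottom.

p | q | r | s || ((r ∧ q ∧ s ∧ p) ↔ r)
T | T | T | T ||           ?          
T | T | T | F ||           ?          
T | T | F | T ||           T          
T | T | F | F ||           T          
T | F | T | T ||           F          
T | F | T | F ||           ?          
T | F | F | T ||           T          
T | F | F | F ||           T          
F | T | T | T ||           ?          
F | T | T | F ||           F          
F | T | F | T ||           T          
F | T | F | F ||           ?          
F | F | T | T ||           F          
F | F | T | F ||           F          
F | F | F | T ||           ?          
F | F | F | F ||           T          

Row p=T, q=T, r=T, s=T: (r ∧ q ∧ s ∧ p) = T, so ((r ∧ q ∧ s ∧ p) ↔ r) = T.
Row p=T, q=T, r=T, s=F: (r ∧ q ∧ s ∧ p) = F, so ((r ∧ q ∧ s ∧ p) ↔ r) = F.
Row p=T, q=F, r=T, s=F: (r ∧ q ∧ s ∧ p) = F, so ((r ∧ q ∧ s ∧ p) ↔ r) = F.
Row p=F, q=T, r=T, s=T: (r ∧ q ∧ s ∧ p) = F, so ((r ∧ q ∧ s ∧ p) ↔ r) = F.
Row p=F, q=T, r=F, s=F: (r ∧ q ∧ s ∧ p) = F, so ((r ∧ q ∧ s ∧ p) ↔ r) = T.
Row p=F, q=F, r=F, s=T: (r ∧ q ∧ s ∧ p) = F, so ((r ∧ q ∧ s ∧ p) ↔ r) = T.

T, F, F, F, T, T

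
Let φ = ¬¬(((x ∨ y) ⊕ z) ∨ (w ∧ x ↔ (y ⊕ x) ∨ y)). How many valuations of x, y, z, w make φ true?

x | y | z | w | (x ∨ y) | ((x ∨ y) ⊕ z) | (w ∧ x) | (y ⊕ x) | ((y ⊕ x) ∨ y) | ((w ∧ x) ↔ ((y ⊕ x) ∨ y)) | φ
- | - | - | - | ------- | ------------- | ------- | ------- | ------------- | ------------------------- | -
0 | 0 | 0 | 0 |    0    |       0       |    0    |    0    |       0       |             1             | 1
0 | 0 | 0 | 1 |    0    |       0       |    0    |    0    |       0       |             1             | 1
0 | 0 | 1 | 0 |    0    |       1       |    0    |    0    |       0       |             1             | 1
0 | 0 | 1 | 1 |    0    |       1       |    0    |    0    |       0       |             1             | 1
0 | 1 | 0 | 0 |    1    |       1       |    0    |    1    |       1       |             0             | 1
0 | 1 | 0 | 1 |    1    |       1       |    0    |    1    |       1       |             0             | 1
0 | 1 | 1 | 0 |    1    |       0       |    0    |    1    |       1       |             0             | 0
0 | 1 | 1 | 1 |    1    |       0       |    0    |    1    |       1       |             0             | 0
1 | 0 | 0 | 0 |    1    |       1       |    0    |    1    |       1       |             0             | 1
1 | 0 | 0 | 1 |    1    |       1       |    1    |    1    |       1       |             1             | 1
1 | 0 | 1 | 0 |    1    |       0       |    0    |    1    |       1       |             0             | 0
1 | 0 | 1 | 1 |    1    |       0       |    1    |    1    |       1       |             1             | 1
1 | 1 | 0 | 0 |    1    |       1       |    0    |    0    |       1       |             0             | 1
1 | 1 | 0 | 1 |    1    |       1       |    1    |    0    |       1       |             1             | 1
1 | 1 | 1 | 0 |    1    |       0       |    0    |    0    |       1       |             0             | 0
1 | 1 | 1 | 1 |    1    |       0       |    1    |    0    |       1       |             1             | 1
The formula is true on 12 of the 16 rows.

12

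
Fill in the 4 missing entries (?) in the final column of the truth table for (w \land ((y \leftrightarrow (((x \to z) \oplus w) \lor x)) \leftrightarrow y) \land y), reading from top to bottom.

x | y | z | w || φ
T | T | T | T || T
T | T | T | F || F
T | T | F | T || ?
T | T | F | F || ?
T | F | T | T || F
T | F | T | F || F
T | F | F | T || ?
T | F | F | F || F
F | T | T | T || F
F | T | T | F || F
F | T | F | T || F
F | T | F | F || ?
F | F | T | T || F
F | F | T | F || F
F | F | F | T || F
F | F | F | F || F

Row x=T, y=T, z=F, w=T: ((y \leftrightarrow (((x \to z) \oplus w) \lor x)) \leftrightarrow y) = T, so the formula = T.
Row x=T, y=T, z=F, w=F: ((y \leftrightarrow (((x \to z) \oplus w) \lor x)) \leftrightarrow y) = T, so the formula = F.
Row x=T, y=F, z=F, w=T: ((y \leftrightarrow (((x \to z) \oplus w) \lor x)) \leftrightarrow y) = T, so the formula = F.
Row x=F, y=T, z=F, w=F: ((y \leftrightarrow (((x \to z) \oplus w) \lor x)) \leftrightarrow y) = T, so the formula = F.

T, F, F, F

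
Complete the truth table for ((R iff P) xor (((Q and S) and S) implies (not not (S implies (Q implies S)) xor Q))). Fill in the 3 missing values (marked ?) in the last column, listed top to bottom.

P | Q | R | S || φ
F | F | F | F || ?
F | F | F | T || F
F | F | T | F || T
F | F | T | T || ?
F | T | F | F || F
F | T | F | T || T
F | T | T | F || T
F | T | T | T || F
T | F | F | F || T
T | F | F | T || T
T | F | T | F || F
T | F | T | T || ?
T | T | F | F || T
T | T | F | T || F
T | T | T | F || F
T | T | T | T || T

F, T, F

Row P=F, Q=F, R=F, S=F: (R iff P) = T, (((Q and S) and S) implies (not not (S implies (Q implies S)) xor Q)) = T, so the formula = F.
Row P=F, Q=F, R=T, S=T: (R iff P) = F, (((Q and S) and S) implies (not not (S implies (Q implies S)) xor Q)) = T, so the formula = T.
Row P=T, Q=F, R=T, S=T: (R iff P) = T, (((Q and S) and S) implies (not not (S implies (Q implies S)) xor Q)) = T, so the formula = F.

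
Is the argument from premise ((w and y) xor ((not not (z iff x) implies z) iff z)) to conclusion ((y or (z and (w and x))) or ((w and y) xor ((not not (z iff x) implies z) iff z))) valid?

x  y  z  w  |  φ  ψ
T  T  T  T  |  F  T
T  T  T  F  |  T  T
T  T  F  T  |  T  T
T  T  F  F  |  F  T
T  F  T  T  |  T  T
T  F  T  F  |  T  T
T  F  F  T  |  F  F
T  F  F  F  |  F  F
F  T  T  T  |  F  T
F  T  T  F  |  T  T
F  T  F  T  |  F  T
F  T  F  F  |  T  T
F  F  T  T  |  T  T
F  F  T  F  |  T  T
F  F  F  T  |  T  T
F  F  F  F  |  T  T
In every row where φ is true, ψ is also true, so φ ⊨ ψ.

yes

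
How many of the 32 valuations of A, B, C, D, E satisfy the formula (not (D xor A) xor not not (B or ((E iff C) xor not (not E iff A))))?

A | B | C | D | E || φ
F | F | F | F | F || T
F | F | F | F | T || T
F | F | F | T | F || F
F | F | F | T | T || F
F | F | T | F | F || F
F | F | T | F | T || F
F | F | T | T | F || T
F | F | T | T | T || T
F | T | F | F | F || F
F | T | F | F | T || F
F | T | F | T | F || T
F | T | F | T | T || T
F | T | T | F | F || F
F | T | T | F | T || F
F | T | T | T | F || T
F | T | T | T | T || T
T | F | F | F | F || T
T | F | F | F | T || T
T | F | F | T | F || F
T | F | F | T | T || F
T | F | T | F | F || F
T | F | T | F | T || F
T | F | T | T | F || T
T | F | T | T | T || T
T | T | F | F | F || T
T | T | F | F | T || T
T | T | F | T | F || F
T | T | F | T | T || F
T | T | T | F | F || T
T | T | T | F | T || T
T | T | T | T | F || F
T | T | T | T | T || F
The formula is true on 16 of the 32 rows.

16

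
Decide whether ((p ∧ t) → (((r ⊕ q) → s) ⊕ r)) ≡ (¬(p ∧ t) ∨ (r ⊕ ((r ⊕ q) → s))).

p | q | r | s | t || φ | ψ
F | F | F | F | F || T | T
F | F | F | F | T || T | T
F | F | F | T | F || T | T
F | F | F | T | T || T | T
F | F | T | F | F || T | T
F | F | T | F | T || T | T
F | F | T | T | F || T | T
F | F | T | T | T || T | T
F | T | F | F | F || T | T
F | T | F | F | T || T | T
F | T | F | T | F || T | T
F | T | F | T | T || T | T
F | T | T | F | F || T | T
F | T | T | F | T || T | T
F | T | T | T | F || T | T
F | T | T | T | T || T | T
T | F | F | F | F || T | T
T | F | F | F | T || T | T
T | F | F | T | F || T | T
T | F | F | T | T || T | T
T | F | T | F | F || T | T
T | F | T | F | T || T | T
T | F | T | T | F || T | T
T | F | T | T | T || F | F
T | T | F | F | F || T | T
T | T | F | F | T || F | F
T | T | F | T | F || T | T
T | T | F | T | T || T | T
T | T | T | F | F || T | T
T | T | T | F | T || F | F
T | T | T | T | F || T | T
T | T | T | T | T || F | F
The columns for φ and ψ agree on every row, so they are logically equivalent.

equivalent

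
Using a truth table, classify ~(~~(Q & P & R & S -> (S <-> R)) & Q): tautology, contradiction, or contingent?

contingent

P | Q | R | S | (Q & P & R & S) | (S <-> R) | φ
- | - | - | - | --------------- | --------- | -
T | T | T | T |        T        |     T     | F
T | T | T | F |        F        |     F     | F
T | T | F | T |        F        |     F     | F
T | T | F | F |        F        |     T     | F
T | F | T | T |        F        |     T     | T
T | F | T | F |        F        |     F     | T
T | F | F | T |        F        |     F     | T
T | F | F | F |        F        |     T     | T
F | T | T | T |        F        |     T     | F
F | T | T | F |        F        |     F     | F
F | T | F | T |        F        |     F     | F
F | T | F | F |        F        |     T     | F
F | F | T | T |        F        |     T     | T
F | F | T | F |        F        |     F     | T
F | F | F | T |        F        |     F     | T
F | F | F | F |        F        |     T     | T
8 of 16 rows are T, so the formula is contingent.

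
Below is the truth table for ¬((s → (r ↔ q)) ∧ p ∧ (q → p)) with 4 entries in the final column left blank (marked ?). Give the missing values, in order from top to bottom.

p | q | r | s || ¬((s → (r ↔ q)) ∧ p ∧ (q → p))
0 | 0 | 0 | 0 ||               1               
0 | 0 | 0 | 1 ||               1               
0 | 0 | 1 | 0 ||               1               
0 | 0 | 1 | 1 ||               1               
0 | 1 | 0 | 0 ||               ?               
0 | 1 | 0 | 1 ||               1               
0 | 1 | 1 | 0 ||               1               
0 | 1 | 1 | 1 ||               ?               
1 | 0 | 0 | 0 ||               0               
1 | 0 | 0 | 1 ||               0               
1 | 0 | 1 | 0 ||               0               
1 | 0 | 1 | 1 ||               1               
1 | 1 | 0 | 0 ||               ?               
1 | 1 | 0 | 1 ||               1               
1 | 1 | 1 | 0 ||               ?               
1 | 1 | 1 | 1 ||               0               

Row p=0, q=1, r=0, s=0: (s → (r ↔ q)) = 1, (q → p) = 0, ((s → (r ↔ q)) ∧ p ∧ (q → p)) = 0, so ¬((s → (r ↔ q)) ∧ p ∧ (q → p)) = 1.
Row p=0, q=1, r=1, s=1: (s → (r ↔ q)) = 1, (q → p) = 0, ((s → (r ↔ q)) ∧ p ∧ (q → p)) = 0, so ¬((s → (r ↔ q)) ∧ p ∧ (q → p)) = 1.
Row p=1, q=1, r=0, s=0: (s → (r ↔ q)) = 1, (q → p) = 1, ((s → (r ↔ q)) ∧ p ∧ (q → p)) = 1, so ¬((s → (r ↔ q)) ∧ p ∧ (q → p)) = 0.
Row p=1, q=1, r=1, s=0: (s → (r ↔ q)) = 1, (q → p) = 1, ((s → (r ↔ q)) ∧ p ∧ (q → p)) = 1, so ¬((s → (r ↔ q)) ∧ p ∧ (q → p)) = 0.

1, 1, 0, 0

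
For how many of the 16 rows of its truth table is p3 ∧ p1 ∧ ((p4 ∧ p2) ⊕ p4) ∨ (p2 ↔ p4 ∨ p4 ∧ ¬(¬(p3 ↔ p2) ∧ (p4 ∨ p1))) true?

p1 | p2 | p3 | p4 | (p3 ∧ p1) | (p4 ∧ p2) | ((p4 ∧ p2) ⊕ p4) | (p3 ↔ p2) | ¬(p3 ↔ p2) | (p4 ∨ p1) | (¬(p3 ↔ p2) ∧ (p4 ∨ p1)) | ¬(¬(p3 ↔ p2) ∧ (p4 ∨ p1)) | φ
-- | -- | -- | -- | --------- | --------- | ---------------- | --------- | ---------- | --------- | ------------------------ | ------------------------- | -
1  | 1  | 1  | 1  |     1     |     1     |        0         |     1     |     0      |     1     |            0             |             1             | 1
1  | 1  | 1  | 0  |     1     |     0     |        0         |     1     |     0      |     1     |            0             |             1             | 0
1  | 1  | 0  | 1  |     0     |     1     |        0         |     0     |     1      |     1     |            1             |             0             | 1
1  | 1  | 0  | 0  |     0     |     0     |        0         |     0     |     1      |     1     |            1             |             0             | 0
1  | 0  | 1  | 1  |     1     |     0     |        1         |     0     |     1      |     1     |            1             |             0             | 1
1  | 0  | 1  | 0  |     1     |     0     |        0         |     0     |     1      |     1     |            1             |             0             | 1
1  | 0  | 0  | 1  |     0     |     0     |        1         |     1     |     0      |     1     |            0             |             1             | 0
1  | 0  | 0  | 0  |     0     |     0     |        0         |     1     |     0      |     1     |            0             |             1             | 1
0  | 1  | 1  | 1  |     0     |     1     |        0         |     1     |     0      |     1     |            0             |             1             | 1
0  | 1  | 1  | 0  |     0     |     0     |        0         |     1     |     0      |     0     |            0             |             1             | 0
0  | 1  | 0  | 1  |     0     |     1     |        0         |     0     |     1      |     1     |            1             |             0             | 1
0  | 1  | 0  | 0  |     0     |     0     |        0         |     0     |     1      |     0     |            0             |             1             | 0
0  | 0  | 1  | 1  |     0     |     0     |        1         |     0     |     1      |     1     |            1             |             0             | 0
0  | 0  | 1  | 0  |     0     |     0     |        0         |     0     |     1      |     0     |            0             |             1             | 1
0  | 0  | 0  | 1  |     0     |     0     |        1         |     1     |     0      |     1     |            0             |             1             | 0
0  | 0  | 0  | 0  |     0     |     0     |        0         |     1     |     0      |     0     |            0             |             1             | 1
The formula is true on 9 of the 16 rows.

9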